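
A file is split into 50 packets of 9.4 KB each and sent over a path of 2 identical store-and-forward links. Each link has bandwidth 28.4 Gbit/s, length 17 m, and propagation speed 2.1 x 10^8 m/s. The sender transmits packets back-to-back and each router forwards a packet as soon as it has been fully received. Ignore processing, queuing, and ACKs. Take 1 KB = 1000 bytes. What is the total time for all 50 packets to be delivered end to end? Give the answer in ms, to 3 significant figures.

0.135 ms

Per-hop transmission t_tx = L/R = 75200/28400000000 = 0.00264789 ms.
Per-hop propagation t_prop = 17/210000000 = 8.09524e-05 ms.
Pipeline fill: first packet needs 2·t_tx to clear all hops; remaining 49 packets each add one t_tx.
Total = (2+50-1)·t_tx + 2·t_prop = 51·0.00264789 + 2·8.09524e-05 = 0.135 ms.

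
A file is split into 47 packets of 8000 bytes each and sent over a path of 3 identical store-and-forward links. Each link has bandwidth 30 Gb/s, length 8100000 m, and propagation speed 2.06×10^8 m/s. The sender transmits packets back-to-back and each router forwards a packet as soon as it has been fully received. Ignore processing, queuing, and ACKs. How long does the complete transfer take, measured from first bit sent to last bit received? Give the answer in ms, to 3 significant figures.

118 ms

Per-hop transmission t_tx = L/R = 64000/30000000000 = 0.00213333 ms.
Per-hop propagation t_prop = 8100000/206000000 = 39.3204 ms.
Pipeline fill: first packet needs 3·t_tx to clear all hops; remaining 46 packets each add one t_tx.
Total = (3+47-1)·t_tx + 3·t_prop = 49·0.00213333 + 3·39.3204 = 118 ms.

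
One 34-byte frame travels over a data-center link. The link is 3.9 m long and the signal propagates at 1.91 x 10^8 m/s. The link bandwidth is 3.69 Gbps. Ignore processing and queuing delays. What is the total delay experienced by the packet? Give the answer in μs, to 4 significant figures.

L = 34 × 8 = 272 bits.
Transmission delay = L/R = 272 / 3690000000 = 0.0737127 μs.
Propagation delay = d/s = 3.9 m / 191000000 m/s = 0.0204188 μs.
Total = 0.09413 μs.

0.09413 μs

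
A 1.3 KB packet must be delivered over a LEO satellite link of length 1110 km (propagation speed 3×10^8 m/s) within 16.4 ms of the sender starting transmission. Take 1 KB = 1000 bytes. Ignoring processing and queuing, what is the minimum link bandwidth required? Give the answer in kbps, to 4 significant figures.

L = 10400 bits.
Propagation delay = 1110000 / 300000000 = 3.7 ms.
Transmission budget = 16.4 − 3.7 = 12.7 ms.
R ≥ L / t_tx = 10400 bits / 0.0127 s = 818.9 kbps.

818.9 kbps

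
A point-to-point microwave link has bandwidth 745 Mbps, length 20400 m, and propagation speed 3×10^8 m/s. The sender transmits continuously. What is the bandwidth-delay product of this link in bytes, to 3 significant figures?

Propagation delay = 20400 / 300000000 = 6.8e-05 s.
BDP = R × t_prop = 745000000 × 6.8e-05 = 50660 bits.
In bytes: 50660/8 = 6330 bytes.

6330 bytes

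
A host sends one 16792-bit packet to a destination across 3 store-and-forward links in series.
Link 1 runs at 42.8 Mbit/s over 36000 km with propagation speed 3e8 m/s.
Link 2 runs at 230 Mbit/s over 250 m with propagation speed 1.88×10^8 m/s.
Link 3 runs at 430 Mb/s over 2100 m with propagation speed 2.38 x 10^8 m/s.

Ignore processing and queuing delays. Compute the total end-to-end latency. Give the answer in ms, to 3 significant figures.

Transmission delays (L/R per hop): 0.392336, 0.0730087, 0.0390512 ms; sum = 0.504396 ms.
Propagation delays (d/s per hop): 120, 0.00132979, 0.00882353 ms; sum = 120.01 ms.
End-to-end = 121 ms.

121 ms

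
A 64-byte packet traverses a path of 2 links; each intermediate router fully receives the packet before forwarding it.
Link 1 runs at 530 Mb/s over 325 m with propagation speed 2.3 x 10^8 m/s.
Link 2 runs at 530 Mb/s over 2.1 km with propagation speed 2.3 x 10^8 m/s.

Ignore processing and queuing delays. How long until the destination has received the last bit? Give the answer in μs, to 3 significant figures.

12.5 μs

L = 64 × 8 = 512 bits.
Transmission delay per hop = L/R = 512/530000000 = 0.966038 μs; 2 hops → 1.93208 μs.
Propagation delays (d/s per hop): 1.41304, 9.13043 μs; sum = 10.5435 μs.
End-to-end = 12.5 μs.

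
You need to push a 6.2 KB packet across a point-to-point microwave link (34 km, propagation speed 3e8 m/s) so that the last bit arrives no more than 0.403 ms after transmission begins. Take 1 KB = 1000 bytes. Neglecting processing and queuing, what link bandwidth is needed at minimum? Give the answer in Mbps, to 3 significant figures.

L = 49600 bits.
Propagation delay = 34000 / 300000000 = 0.113333 ms.
Transmission budget = 0.403 − 0.113333 = 0.289667 ms.
R ≥ L / t_tx = 49600 bits / 0.000289667 s = 171 Mbps.

171 Mbps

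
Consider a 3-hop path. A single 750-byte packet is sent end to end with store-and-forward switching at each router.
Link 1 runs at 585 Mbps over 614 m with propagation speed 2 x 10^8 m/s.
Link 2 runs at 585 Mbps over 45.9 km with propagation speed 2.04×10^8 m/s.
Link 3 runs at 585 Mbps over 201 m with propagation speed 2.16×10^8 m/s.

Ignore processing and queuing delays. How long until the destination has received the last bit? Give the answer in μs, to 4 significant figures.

259.8 μs

L = 750 × 8 = 6000 bits.
Transmission delay per hop = L/R = 6000/585000000 = 10.2564 μs; 3 hops → 30.7692 μs.
Propagation delays (d/s per hop): 3.07, 225, 0.930556 μs; sum = 229.001 μs.
End-to-end = 259.8 μs.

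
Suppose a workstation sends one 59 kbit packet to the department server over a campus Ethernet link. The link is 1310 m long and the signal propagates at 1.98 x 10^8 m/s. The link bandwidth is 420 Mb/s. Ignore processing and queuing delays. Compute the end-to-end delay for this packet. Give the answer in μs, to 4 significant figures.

L = 59000 bits.
Transmission delay = L/R = 59000 / 420000000 = 140.476 μs.
Propagation delay = d/s = 1310 m / 198000000 m/s = 6.61616 μs.
Total = 147.1 μs.

147.1 μs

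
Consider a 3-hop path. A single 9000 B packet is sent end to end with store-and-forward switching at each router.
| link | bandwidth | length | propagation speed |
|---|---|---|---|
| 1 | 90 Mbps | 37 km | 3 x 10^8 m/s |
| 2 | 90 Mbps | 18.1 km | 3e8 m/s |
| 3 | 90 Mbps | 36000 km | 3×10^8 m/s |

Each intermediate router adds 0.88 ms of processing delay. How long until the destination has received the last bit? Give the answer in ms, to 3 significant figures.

124 ms

L = 9000 × 8 = 72000 bits.
Transmission delay per hop = L/R = 72000/90000000 = 0.8 ms; 3 hops → 2.4 ms.
Propagation delays (d/s per hop): 0.123333, 0.0603333, 120 ms; sum = 120.184 ms.
Processing at 2 router(s): 2 × 0.88 ms = 1.76 ms.
End-to-end = 124 ms.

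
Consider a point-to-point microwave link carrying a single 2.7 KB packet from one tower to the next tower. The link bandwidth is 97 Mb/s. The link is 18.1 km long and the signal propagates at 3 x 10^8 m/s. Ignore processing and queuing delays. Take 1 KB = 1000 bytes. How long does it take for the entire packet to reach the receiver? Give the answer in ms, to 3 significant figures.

0.283 ms

L = 21600 bits.
Transmission delay = L/R = 21600 / 97000000 = 0.22268 ms.
Propagation delay = d/s = 18100 m / 300000000 m/s = 0.0603333 ms.
Total = 0.283 ms.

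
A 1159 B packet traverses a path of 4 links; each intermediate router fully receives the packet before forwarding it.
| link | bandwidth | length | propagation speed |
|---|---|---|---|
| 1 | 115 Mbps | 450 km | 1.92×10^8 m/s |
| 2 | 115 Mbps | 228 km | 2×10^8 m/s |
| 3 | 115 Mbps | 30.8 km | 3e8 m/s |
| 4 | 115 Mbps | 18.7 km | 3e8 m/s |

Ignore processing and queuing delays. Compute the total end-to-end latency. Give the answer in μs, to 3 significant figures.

L = 1159 × 8 = 9272 bits.
Transmission delay per hop = L/R = 9272/115000000 = 80.6261 μs; 4 hops → 322.504 μs.
Propagation delays (d/s per hop): 2343.75, 1140, 102.667, 62.3333 μs; sum = 3648.75 μs.
End-to-end = 3970 μs.

3970 μs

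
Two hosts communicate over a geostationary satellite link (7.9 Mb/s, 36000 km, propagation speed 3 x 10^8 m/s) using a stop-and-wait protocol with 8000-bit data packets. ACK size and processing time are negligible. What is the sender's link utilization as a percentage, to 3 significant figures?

t_tx = L/R = 8000/7900000 = 0.00101266 s.
t_prop = 36000000/300000000 = 0.12 s; RTT = 0.24 s.
Cycle = t_tx + RTT = 0.241013 s.
Utilization = t_tx / cycle = 0.00101266/0.241013 = 0.420 %.

0.420 %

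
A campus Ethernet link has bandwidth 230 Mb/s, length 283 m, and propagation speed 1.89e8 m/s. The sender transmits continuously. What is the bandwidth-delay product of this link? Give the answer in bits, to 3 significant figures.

344 bits

Propagation delay = 283 / 189000000 = 1.49735e-06 s.
BDP = R × t_prop = 230000000 × 1.49735e-06 = 344.392 bits.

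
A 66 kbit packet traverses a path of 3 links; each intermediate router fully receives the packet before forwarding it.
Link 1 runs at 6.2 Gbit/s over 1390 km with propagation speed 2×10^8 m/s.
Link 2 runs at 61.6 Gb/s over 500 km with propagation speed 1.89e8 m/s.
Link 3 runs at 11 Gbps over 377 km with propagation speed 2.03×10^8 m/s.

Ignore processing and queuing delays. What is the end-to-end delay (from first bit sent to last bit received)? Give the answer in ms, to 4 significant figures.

11.47 ms

L = 66000 bits.
Transmission delays (L/R per hop): 0.0106452, 0.00107143, 0.006 ms; sum = 0.0177166 ms.
Propagation delays (d/s per hop): 6.95, 2.6455, 1.85714 ms; sum = 11.4526 ms.
End-to-end = 11.47 ms.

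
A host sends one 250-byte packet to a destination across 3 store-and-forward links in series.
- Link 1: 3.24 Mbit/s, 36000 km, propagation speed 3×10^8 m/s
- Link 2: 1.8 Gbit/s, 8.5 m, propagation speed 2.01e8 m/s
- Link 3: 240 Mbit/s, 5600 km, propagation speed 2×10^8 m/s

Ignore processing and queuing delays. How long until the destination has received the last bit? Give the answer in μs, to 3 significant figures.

L = 250 × 8 = 2000 bits.
Transmission delays (L/R per hop): 617.284, 1.11111, 8.33333 μs; sum = 626.728 μs.
Propagation delays (d/s per hop): 120000, 0.0422886, 28000 μs; sum = 148000 μs.
End-to-end = 149000 μs.

149000 μs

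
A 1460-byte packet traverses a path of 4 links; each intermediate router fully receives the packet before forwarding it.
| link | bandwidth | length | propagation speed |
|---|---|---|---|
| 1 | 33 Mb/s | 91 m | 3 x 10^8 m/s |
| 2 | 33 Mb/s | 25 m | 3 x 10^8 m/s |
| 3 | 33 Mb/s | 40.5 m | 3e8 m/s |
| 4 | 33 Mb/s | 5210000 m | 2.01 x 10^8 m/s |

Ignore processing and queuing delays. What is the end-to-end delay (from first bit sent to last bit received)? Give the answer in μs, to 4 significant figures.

27340 μs

L = 1460 × 8 = 11680 bits.
Transmission delay per hop = L/R = 11680/33000000 = 353.939 μs; 4 hops → 1415.76 μs.
Propagation delays (d/s per hop): 0.303333, 0.0833333, 0.135, 25920.4 μs; sum = 25920.9 μs.
End-to-end = 27340 μs.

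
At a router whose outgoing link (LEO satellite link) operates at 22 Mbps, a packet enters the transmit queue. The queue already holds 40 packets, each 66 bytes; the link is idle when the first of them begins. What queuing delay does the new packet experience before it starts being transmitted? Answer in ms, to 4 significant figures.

Each queued packet: L/R = 528/22000000 = 0.024 ms.
40 queued → 0.96 ms.
Queuing delay = 0.9600 ms.

0.9600 ms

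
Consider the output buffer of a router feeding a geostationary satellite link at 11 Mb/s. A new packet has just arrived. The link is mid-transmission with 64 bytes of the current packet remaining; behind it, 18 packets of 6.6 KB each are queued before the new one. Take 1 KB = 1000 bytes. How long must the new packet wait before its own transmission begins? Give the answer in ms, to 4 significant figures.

Each queued packet: L/R = 52800/11000000 = 4.8 ms.
18 queued → 86.4 ms.
Plus remaining 512 bits of current packet: 0.0465455 ms.
Queuing delay = 86.45 ms.

86.45 ms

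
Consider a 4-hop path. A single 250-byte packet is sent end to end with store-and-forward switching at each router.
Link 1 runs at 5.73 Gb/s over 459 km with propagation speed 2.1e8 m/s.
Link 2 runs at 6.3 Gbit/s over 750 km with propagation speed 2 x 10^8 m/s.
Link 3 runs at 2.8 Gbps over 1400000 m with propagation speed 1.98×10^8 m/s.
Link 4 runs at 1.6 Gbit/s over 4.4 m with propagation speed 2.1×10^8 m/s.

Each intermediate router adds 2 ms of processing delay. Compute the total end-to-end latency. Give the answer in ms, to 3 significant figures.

19.0 ms

L = 250 × 8 = 2000 bits.
Transmission delays (L/R per hop): 0.00034904, 0.00031746, 0.000714286, 0.00125 ms; sum = 0.00263079 ms.
Propagation delays (d/s per hop): 2.18571, 3.75, 7.07071, 2.09524e-05 ms; sum = 13.0064 ms.
Processing at 3 router(s): 3 × 2 ms = 6 ms.
End-to-end = 19.0 ms.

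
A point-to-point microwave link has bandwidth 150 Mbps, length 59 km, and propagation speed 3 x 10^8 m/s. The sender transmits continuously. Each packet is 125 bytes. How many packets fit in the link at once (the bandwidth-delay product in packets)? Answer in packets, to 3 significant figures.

29.5 packets

Propagation delay = 59000 / 300000000 = 0.000196667 s.
BDP = R × t_prop = 150000000 × 0.000196667 = 29500 bits.
In packets of 1000 bits: 29.5 packets.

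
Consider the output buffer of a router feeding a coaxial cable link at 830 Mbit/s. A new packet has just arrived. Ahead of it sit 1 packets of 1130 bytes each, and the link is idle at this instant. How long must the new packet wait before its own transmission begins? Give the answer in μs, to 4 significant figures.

10.89 μs

Each queued packet: L/R = 9040/830000000 = 10.8916 μs.
1 queued → 10.8916 μs.
Queuing delay = 10.89 μs.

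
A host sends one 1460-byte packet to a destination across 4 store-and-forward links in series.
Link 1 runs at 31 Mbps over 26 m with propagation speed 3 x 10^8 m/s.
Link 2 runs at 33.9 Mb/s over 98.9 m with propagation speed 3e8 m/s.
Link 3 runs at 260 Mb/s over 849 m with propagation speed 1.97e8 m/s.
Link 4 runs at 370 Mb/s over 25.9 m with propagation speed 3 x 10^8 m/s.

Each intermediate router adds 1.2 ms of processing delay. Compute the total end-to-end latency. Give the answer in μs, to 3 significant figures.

L = 1460 × 8 = 11680 bits.
Transmission delays (L/R per hop): 376.774, 344.543, 44.9231, 31.5676 μs; sum = 797.808 μs.
Propagation delays (d/s per hop): 0.0866667, 0.329667, 4.30964, 0.0863333 μs; sum = 4.81231 μs.
Processing at 3 router(s): 3 × 1.2 ms = 3600 μs.
End-to-end = 4400 μs.

4400 μs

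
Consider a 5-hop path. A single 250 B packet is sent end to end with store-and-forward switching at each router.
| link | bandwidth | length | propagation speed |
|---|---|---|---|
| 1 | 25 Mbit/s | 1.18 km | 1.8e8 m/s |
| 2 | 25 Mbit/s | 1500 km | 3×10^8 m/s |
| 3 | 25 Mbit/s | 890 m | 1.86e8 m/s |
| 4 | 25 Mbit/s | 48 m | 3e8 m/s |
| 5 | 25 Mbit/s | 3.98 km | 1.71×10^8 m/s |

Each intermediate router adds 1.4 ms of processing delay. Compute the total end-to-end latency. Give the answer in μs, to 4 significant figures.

11030 μs

L = 250 × 8 = 2000 bits.
Transmission delay per hop = L/R = 2000/25000000 = 80 μs; 5 hops → 400 μs.
Propagation delays (d/s per hop): 6.55556, 5000, 4.78495, 0.16, 23.2749 μs; sum = 5034.78 μs.
Processing at 4 router(s): 4 × 1.4 ms = 5600 μs.
End-to-end = 11030 μs.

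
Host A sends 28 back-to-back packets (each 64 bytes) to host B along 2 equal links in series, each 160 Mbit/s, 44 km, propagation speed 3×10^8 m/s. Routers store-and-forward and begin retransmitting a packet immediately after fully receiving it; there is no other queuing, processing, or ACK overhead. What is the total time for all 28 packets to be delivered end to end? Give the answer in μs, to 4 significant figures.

386.1 μs

Per-hop transmission t_tx = L/R = 512/160000000 = 3.2 μs.
Per-hop propagation t_prop = 44000/300000000 = 146.667 μs.
Pipeline fill: first packet needs 2·t_tx to clear all hops; remaining 27 packets each add one t_tx.
Total = (2+28-1)·t_tx + 2·t_prop = 29·3.2 + 2·146.667 = 386.1 μs.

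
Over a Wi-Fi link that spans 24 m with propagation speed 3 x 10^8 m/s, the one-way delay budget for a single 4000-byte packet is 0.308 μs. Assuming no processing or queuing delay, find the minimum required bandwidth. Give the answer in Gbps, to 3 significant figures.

L = 32000 bits.
Propagation delay = 24 / 300000000 = 0.08 μs.
Transmission budget = 0.308 − 0.08 = 0.228 μs.
R ≥ L / t_tx = 32000 bits / 2.28e-07 s = 140 Gbps.

140 Gbps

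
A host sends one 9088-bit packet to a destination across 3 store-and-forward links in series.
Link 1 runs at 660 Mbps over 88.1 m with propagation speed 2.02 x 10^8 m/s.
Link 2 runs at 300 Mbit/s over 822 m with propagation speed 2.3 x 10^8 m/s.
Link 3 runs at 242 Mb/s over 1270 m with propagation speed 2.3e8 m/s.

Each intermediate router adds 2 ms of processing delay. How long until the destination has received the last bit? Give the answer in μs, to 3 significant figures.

4090 μs

Transmission delays (L/R per hop): 13.7697, 30.2933, 37.5537 μs; sum = 81.6167 μs.
Propagation delays (d/s per hop): 0.436139, 3.57391, 5.52174 μs; sum = 9.53179 μs.
Processing at 2 router(s): 2 × 2 ms = 4000 μs.
End-to-end = 4090 μs.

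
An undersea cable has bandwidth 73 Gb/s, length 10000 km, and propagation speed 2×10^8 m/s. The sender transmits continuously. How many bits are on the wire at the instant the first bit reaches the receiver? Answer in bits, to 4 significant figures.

Propagation delay = 10000000 / 200000000 = 0.05 s.
BDP = R × t_prop = 73000000000 × 0.05 = 3650000000 bits.

3650000000 bits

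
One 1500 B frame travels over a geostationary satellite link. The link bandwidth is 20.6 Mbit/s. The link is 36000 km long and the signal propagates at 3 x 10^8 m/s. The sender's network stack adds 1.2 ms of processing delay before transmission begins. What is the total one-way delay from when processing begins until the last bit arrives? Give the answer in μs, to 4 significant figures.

L = 1500 × 8 = 12000 bits.
Transmission delay = L/R = 12000 / 20600000 = 582.524 μs.
Propagation delay = d/s = 36000000 m / 300000000 m/s = 120000 μs.
Plus processing delay 1.2 ms = 1200 μs.
Total = 121800 μs.

121800 μs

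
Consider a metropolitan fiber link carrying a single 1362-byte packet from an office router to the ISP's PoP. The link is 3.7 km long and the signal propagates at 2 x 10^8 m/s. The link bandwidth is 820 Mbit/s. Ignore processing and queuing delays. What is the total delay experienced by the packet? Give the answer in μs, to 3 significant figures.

31.8 μs

L = 1362 × 8 = 10896 bits.
Transmission delay = L/R = 10896 / 820000000 = 13.2878 μs.
Propagation delay = d/s = 3700 m / 200000000 m/s = 18.5 μs.
Total = 31.8 μs.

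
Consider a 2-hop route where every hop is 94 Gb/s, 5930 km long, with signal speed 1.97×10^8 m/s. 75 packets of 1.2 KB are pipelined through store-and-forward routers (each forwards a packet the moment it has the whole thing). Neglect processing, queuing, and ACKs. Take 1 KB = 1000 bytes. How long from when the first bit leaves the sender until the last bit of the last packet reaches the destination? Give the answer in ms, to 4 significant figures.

Per-hop transmission t_tx = L/R = 9600/94000000000 = 0.000102128 ms.
Per-hop propagation t_prop = 5930000/197000000 = 30.1015 ms.
Pipeline fill: first packet needs 2·t_tx to clear all hops; remaining 74 packets each add one t_tx.
Total = (2+75-1)·t_tx + 2·t_prop = 76·0.000102128 + 2·30.1015 = 60.21 ms.

60.21 ms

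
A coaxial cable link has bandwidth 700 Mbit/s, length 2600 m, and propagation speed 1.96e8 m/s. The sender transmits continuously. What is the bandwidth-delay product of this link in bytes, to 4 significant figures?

Propagation delay = 2600 / 196000000 = 1.32653e-05 s.
BDP = R × t_prop = 700000000 × 1.32653e-05 = 9285.71 bits.
In bytes: 9285.71/8 = 1161 bytes.

1161 bytes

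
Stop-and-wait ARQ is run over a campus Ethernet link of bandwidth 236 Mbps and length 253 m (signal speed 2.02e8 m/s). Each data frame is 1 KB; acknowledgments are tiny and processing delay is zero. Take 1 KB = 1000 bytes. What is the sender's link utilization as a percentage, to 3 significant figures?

93.1 %

t_tx = L/R = 8000/236000000 = 3.38983e-05 s.
t_prop = 253/202000000 = 1.25248e-06 s; RTT = 2.50495e-06 s.
Cycle = t_tx + RTT = 3.64033e-05 s.
Utilization = t_tx / cycle = 3.38983e-05/3.64033e-05 = 93.1 %.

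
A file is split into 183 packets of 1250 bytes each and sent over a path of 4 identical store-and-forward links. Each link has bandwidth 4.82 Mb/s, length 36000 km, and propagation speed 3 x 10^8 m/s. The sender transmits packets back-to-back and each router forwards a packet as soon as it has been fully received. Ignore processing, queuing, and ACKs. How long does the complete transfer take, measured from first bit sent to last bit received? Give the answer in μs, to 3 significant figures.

Per-hop transmission t_tx = L/R = 10000/4820000 = 2074.69 μs.
Per-hop propagation t_prop = 36000000/300000000 = 120000 μs.
Pipeline fill: first packet needs 4·t_tx to clear all hops; remaining 182 packets each add one t_tx.
Total = (4+183-1)·t_tx + 4·t_prop = 186·2074.69 + 4·120000 = 866000 μs.

866000 μs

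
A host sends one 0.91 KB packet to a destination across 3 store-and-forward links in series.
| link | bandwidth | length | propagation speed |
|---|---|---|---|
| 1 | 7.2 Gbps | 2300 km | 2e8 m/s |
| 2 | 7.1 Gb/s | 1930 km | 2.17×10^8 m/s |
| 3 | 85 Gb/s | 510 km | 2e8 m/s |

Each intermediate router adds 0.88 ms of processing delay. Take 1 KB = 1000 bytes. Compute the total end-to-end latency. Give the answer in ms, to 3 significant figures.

L = 7280 bits.
Transmission delays (L/R per hop): 0.00101111, 0.00102535, 8.56471e-05 ms; sum = 0.00212211 ms.
Propagation delays (d/s per hop): 11.5, 8.89401, 2.55 ms; sum = 22.944 ms.
Processing at 2 router(s): 2 × 0.88 ms = 1.76 ms.
End-to-end = 24.7 ms.

24.7 ms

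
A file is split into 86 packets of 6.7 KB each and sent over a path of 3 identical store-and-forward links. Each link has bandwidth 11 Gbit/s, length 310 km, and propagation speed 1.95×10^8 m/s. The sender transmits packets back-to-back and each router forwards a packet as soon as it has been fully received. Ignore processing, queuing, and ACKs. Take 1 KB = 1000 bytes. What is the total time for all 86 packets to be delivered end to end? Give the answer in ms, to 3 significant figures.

Per-hop transmission t_tx = L/R = 53600/11000000000 = 0.00487273 ms.
Per-hop propagation t_prop = 310000/195000000 = 1.58974 ms.
Pipeline fill: first packet needs 3·t_tx to clear all hops; remaining 85 packets each add one t_tx.
Total = (3+86-1)·t_tx + 3·t_prop = 88·0.00487273 + 3·1.58974 = 5.20 ms.

5.20 ms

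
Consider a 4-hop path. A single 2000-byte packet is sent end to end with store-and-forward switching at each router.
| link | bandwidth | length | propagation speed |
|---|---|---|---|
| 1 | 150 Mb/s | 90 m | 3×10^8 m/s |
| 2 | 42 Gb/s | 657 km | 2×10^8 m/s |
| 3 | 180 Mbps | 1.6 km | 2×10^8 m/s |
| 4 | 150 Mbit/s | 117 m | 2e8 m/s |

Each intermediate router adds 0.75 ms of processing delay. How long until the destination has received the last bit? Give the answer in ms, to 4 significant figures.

L = 2000 × 8 = 16000 bits.
Transmission delays (L/R per hop): 0.106667, 0.000380952, 0.0888889, 0.106667 ms; sum = 0.302603 ms.
Propagation delays (d/s per hop): 0.0003, 3.285, 0.008, 0.000585 ms; sum = 3.29389 ms.
Processing at 3 router(s): 3 × 0.75 ms = 2.25 ms.
End-to-end = 5.846 ms.

5.846 ms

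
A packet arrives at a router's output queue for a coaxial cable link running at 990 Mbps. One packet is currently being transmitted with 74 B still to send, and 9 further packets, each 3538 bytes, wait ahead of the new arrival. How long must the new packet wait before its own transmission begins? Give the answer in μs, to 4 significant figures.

257.9 μs

Each queued packet: L/R = 28304/990000000 = 28.5899 μs.
9 queued → 257.309 μs.
Plus remaining 592 bits of current packet: 0.59798 μs.
Queuing delay = 257.9 μs.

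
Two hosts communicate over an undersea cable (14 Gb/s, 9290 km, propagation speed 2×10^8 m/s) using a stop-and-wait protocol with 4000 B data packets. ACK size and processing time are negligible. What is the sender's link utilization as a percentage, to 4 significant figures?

0.002460 %

t_tx = L/R = 32000/14000000000 = 2.28571e-06 s.
t_prop = 9290000/200000000 = 0.04645 s; RTT = 0.0929 s.
Cycle = t_tx + RTT = 0.0929023 s.
Utilization = t_tx / cycle = 2.28571e-06/0.0929023 = 0.002460 %.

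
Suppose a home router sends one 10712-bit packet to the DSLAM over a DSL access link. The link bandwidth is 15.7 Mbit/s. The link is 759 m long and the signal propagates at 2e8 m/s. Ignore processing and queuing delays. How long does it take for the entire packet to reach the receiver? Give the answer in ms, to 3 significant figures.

0.686 ms

Transmission delay = L/R = 10712 / 15700000 = 0.682293 ms.
Propagation delay = d/s = 759 m / 200000000 m/s = 0.003795 ms.
Total = 0.686 ms.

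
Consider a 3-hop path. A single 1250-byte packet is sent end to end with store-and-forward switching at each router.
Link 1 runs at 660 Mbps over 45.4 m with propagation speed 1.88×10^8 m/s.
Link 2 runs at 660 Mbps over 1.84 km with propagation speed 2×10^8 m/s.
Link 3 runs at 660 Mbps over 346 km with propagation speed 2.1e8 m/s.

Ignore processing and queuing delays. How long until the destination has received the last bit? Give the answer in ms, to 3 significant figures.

1.70 ms

L = 1250 × 8 = 10000 bits.
Transmission delay per hop = L/R = 10000/660000000 = 0.0151515 ms; 3 hops → 0.0454545 ms.
Propagation delays (d/s per hop): 0.000241489, 0.0092, 1.64762 ms; sum = 1.65706 ms.
End-to-end = 1.70 ms.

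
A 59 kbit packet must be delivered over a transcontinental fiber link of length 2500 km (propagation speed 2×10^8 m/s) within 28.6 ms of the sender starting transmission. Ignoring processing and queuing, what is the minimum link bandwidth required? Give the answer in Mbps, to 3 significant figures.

3.66 Mbps

Propagation delay = 2500000 / 200000000 = 12.5 ms.
Transmission budget = 28.6 − 12.5 = 16.1 ms.
R ≥ L / t_tx = 59000 bits / 0.0161 s = 3.66 Mbps.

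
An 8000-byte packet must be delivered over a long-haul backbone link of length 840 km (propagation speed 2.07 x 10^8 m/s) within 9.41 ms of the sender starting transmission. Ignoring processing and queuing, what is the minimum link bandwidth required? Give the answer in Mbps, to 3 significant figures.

L = 64000 bits.
Propagation delay = 840000 / 2.07e+08 = 4.05797 ms.
Transmission budget = 9.41 − 4.05797 = 5.35203 ms.
R ≥ L / t_tx = 64000 bits / 0.00535203 s = 12.0 Mbps.

12.0 Mbps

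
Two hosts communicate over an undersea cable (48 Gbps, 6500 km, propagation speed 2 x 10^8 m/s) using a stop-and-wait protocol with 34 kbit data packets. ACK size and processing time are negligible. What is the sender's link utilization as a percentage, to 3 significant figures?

t_tx = L/R = 34000/48000000000 = 7.08333e-07 s.
t_prop = 6500000/200000000 = 0.0325 s; RTT = 0.065 s.
Cycle = t_tx + RTT = 0.0650007 s.
Utilization = t_tx / cycle = 7.08333e-07/0.0650007 = 0.00109 %.

0.00109 %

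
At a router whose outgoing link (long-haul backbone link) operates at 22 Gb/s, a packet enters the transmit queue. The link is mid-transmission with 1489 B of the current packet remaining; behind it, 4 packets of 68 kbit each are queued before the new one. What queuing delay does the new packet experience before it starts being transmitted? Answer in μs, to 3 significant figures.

Each queued packet: L/R = 68000/22000000000 = 3.09091 μs.
4 queued → 12.3636 μs.
Plus remaining 11912 bits of current packet: 0.541455 μs.
Queuing delay = 12.9 μs.

12.9 μs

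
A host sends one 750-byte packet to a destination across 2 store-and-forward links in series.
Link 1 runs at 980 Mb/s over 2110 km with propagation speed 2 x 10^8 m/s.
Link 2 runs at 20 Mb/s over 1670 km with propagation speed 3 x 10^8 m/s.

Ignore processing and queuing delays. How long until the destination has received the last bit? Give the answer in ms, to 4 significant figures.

L = 750 × 8 = 6000 bits.
Transmission delays (L/R per hop): 0.00612245, 0.3 ms; sum = 0.306122 ms.
Propagation delays (d/s per hop): 10.55, 5.56667 ms; sum = 16.1167 ms.
End-to-end = 16.42 ms.

16.42 ms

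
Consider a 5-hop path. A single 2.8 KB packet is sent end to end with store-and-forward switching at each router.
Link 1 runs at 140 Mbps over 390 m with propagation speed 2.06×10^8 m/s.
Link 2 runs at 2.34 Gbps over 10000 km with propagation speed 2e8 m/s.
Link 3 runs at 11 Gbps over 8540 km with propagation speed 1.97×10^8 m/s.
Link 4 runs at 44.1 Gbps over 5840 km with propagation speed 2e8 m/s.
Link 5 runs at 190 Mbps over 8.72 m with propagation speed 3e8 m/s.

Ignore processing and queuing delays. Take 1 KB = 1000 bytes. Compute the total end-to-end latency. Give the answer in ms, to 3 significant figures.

L = 22400 bits.
Transmission delays (L/R per hop): 0.16, 0.00957265, 0.00203636, 0.000507937, 0.117895 ms; sum = 0.290012 ms.
Propagation delays (d/s per hop): 0.0018932, 50, 43.3503, 29.2, 2.90667e-05 ms; sum = 122.552 ms.
End-to-end = 123 ms.

123 ms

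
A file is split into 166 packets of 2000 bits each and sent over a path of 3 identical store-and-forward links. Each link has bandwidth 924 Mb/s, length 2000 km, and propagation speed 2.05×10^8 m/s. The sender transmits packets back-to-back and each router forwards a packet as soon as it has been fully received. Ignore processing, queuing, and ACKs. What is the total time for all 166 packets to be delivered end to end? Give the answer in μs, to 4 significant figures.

29630 μs

Per-hop transmission t_tx = L/R = 2000/924000000 = 2.1645 μs.
Per-hop propagation t_prop = 2000000/2.05e+08 = 9756.1 μs.
Pipeline fill: first packet needs 3·t_tx to clear all hops; remaining 165 packets each add one t_tx.
Total = (3+166-1)·t_tx + 3·t_prop = 168·2.1645 + 3·9756.1 = 29630 μs.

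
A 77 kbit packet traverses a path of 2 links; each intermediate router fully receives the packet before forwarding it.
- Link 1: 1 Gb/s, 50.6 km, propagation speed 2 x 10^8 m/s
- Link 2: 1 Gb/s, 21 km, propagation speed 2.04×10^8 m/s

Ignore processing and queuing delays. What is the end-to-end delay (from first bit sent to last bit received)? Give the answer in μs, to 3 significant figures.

510 μs

L = 77000 bits.
Transmission delay per hop = L/R = 77000/1000000000 = 77 μs; 2 hops → 154 μs.
Propagation delays (d/s per hop): 253, 102.941 μs; sum = 355.941 μs.
End-to-end = 510 μs.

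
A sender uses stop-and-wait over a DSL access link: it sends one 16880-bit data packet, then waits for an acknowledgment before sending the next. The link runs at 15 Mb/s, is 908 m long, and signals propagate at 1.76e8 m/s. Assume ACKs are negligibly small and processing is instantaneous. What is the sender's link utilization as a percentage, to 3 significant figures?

99.1 %

t_tx = L/R = 16880/15000000 = 0.00112533 s.
t_prop = 908/176000000 = 5.15909e-06 s; RTT = 1.03182e-05 s.
Cycle = t_tx + RTT = 0.00113565 s.
Utilization = t_tx / cycle = 0.00112533/0.00113565 = 99.1 %.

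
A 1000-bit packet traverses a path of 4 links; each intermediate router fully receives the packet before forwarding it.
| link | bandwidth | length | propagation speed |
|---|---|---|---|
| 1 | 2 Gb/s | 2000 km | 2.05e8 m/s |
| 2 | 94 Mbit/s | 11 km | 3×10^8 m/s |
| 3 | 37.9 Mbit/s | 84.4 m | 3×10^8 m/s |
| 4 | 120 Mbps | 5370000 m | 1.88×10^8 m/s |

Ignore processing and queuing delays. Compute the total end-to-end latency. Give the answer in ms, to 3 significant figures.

Transmission delays (L/R per hop): 0.0005, 0.0106383, 0.0263852, 0.00833333 ms; sum = 0.0458569 ms.
Propagation delays (d/s per hop): 9.7561, 0.0366667, 0.000281333, 28.5638 ms; sum = 38.3569 ms.
End-to-end = 38.4 ms.

38.4 ms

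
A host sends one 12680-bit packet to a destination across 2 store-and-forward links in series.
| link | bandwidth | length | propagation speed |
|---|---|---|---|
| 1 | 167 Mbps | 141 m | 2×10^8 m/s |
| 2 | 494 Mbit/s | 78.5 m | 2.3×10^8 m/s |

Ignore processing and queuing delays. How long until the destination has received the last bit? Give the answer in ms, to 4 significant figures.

0.1026 ms

Transmission delays (L/R per hop): 0.0759281, 0.025668 ms; sum = 0.101596 ms.
Propagation delays (d/s per hop): 0.000705, 0.000341304 ms; sum = 0.0010463 ms.
End-to-end = 0.1026 ms.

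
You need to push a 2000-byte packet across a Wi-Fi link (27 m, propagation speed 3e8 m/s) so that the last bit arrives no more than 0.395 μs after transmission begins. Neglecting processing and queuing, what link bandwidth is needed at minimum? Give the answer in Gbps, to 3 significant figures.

L = 16000 bits.
Propagation delay = 27 / 300000000 = 0.09 μs.
Transmission budget = 0.395 − 0.09 = 0.305 μs.
R ≥ L / t_tx = 16000 bits / 3.05e-07 s = 52.5 Gbps.

52.5 Gbps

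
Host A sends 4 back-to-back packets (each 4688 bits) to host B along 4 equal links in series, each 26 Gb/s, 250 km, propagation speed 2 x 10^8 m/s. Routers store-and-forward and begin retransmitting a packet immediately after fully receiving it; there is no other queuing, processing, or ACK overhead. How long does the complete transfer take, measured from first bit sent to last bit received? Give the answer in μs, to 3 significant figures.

5000 μs

Per-hop transmission t_tx = L/R = 4688/26000000000 = 0.180308 μs.
Per-hop propagation t_prop = 250000/200000000 = 1250 μs.
Pipeline fill: first packet needs 4·t_tx to clear all hops; remaining 3 packets each add one t_tx.
Total = (4+4-1)·t_tx + 4·t_prop = 7·0.180308 + 4·1250 = 5000 μs.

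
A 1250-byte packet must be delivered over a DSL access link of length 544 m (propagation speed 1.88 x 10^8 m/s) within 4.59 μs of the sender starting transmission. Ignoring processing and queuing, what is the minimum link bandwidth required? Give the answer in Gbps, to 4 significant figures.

L = 10000 bits.
Propagation delay = 544 / 188000000 = 2.89362 μs.
Transmission budget = 4.59 − 2.89362 = 1.69638 μs.
R ≥ L / t_tx = 10000 bits / 1.69638e-06 s = 5.895 Gbps.

5.895 Gbps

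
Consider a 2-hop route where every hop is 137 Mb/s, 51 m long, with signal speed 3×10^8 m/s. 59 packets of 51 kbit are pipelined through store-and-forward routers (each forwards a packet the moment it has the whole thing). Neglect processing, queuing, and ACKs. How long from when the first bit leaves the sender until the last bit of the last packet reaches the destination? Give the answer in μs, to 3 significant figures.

Per-hop transmission t_tx = L/R = 51000/137000000 = 372.263 μs.
Per-hop propagation t_prop = 51/300000000 = 0.17 μs.
Pipeline fill: first packet needs 2·t_tx to clear all hops; remaining 58 packets each add one t_tx.
Total = (2+59-1)·t_tx + 2·t_prop = 60·372.263 + 2·0.17 = 22300 μs.

22300 μs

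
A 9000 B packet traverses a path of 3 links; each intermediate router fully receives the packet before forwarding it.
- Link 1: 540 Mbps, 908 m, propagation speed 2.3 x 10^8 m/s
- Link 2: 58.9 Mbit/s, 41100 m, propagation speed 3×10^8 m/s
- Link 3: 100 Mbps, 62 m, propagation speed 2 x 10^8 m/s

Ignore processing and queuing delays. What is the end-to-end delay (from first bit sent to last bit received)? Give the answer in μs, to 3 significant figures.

L = 9000 × 8 = 72000 bits.
Transmission delays (L/R per hop): 133.333, 1222.41, 720 μs; sum = 2075.74 μs.
Propagation delays (d/s per hop): 3.94783, 137, 0.31 μs; sum = 141.258 μs.
End-to-end = 2220 μs.

2220 μs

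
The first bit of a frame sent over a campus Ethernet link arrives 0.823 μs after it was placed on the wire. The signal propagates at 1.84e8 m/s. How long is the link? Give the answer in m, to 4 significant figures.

151.4 m

d = s × t_prop = 184000000 × 8.23e-07 = 151.4 m.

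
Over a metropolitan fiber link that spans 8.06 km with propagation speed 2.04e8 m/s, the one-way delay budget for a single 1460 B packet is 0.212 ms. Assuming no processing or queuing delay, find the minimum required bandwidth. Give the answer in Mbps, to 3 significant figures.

L = 11680 bits.
Propagation delay = 8060 / 204000000 = 0.0395098 ms.
Transmission budget = 0.212 − 0.0395098 = 0.17249 ms.
R ≥ L / t_tx = 11680 bits / 0.00017249 s = 67.7 Mbps.

67.7 Mbps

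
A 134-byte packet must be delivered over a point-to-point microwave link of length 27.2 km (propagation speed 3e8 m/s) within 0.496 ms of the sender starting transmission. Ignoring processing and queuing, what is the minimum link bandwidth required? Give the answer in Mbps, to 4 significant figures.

2.645 Mbps

L = 1072 bits.
Propagation delay = 27200 / 300000000 = 0.0906667 ms.
Transmission budget = 0.496 − 0.0906667 = 0.405333 ms.
R ≥ L / t_tx = 1072 bits / 0.000405333 s = 2.645 Mbps.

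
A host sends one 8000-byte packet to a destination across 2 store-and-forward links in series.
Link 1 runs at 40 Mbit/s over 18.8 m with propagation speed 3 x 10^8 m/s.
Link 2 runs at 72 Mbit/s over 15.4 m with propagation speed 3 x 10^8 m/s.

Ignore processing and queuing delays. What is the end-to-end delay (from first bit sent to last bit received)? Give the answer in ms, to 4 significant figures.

L = 8000 × 8 = 64000 bits.
Transmission delays (L/R per hop): 1.6, 0.888889 ms; sum = 2.48889 ms.
Propagation delays (d/s per hop): 6.26667e-05, 5.13333e-05 ms; sum = 0.000114 ms.
End-to-end = 2.489 ms.

2.489 ms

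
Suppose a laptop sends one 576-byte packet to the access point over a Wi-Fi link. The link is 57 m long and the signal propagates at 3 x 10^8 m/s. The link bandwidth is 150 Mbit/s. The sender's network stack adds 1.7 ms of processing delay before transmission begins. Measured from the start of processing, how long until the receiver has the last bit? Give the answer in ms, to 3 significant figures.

1.73 ms

L = 576 × 8 = 4608 bits.
Transmission delay = L/R = 4608 / 150000000 = 0.03072 ms.
Propagation delay = d/s = 57 m / 300000000 m/s = 0.00019 ms.
Plus processing delay 1.7 ms = 1.7 ms.
Total = 1.73 ms.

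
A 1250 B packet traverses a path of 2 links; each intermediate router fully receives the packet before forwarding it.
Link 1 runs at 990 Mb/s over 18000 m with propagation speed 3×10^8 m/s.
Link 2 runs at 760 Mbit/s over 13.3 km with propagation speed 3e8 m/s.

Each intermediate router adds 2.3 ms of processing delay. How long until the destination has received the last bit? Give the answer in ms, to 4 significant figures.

2.428 ms

L = 1250 × 8 = 10000 bits.
Transmission delays (L/R per hop): 0.010101, 0.0131579 ms; sum = 0.0232589 ms.
Propagation delays (d/s per hop): 0.06, 0.0443333 ms; sum = 0.104333 ms.
Processing at 1 router(s): 1 × 2.3 ms = 2.3 ms.
End-to-end = 2.428 ms.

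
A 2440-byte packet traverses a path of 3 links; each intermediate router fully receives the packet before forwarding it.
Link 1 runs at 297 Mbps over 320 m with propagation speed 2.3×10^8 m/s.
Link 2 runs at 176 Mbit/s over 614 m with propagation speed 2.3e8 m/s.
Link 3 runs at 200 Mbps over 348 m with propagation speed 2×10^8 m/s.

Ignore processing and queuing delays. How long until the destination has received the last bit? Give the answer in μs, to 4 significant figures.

L = 2440 × 8 = 19520 bits.
Transmission delays (L/R per hop): 65.7239, 110.909, 97.6 μs; sum = 274.233 μs.
Propagation delays (d/s per hop): 1.3913, 2.66957, 1.74 μs; sum = 5.80087 μs.
End-to-end = 280.0 μs.

280.0 μs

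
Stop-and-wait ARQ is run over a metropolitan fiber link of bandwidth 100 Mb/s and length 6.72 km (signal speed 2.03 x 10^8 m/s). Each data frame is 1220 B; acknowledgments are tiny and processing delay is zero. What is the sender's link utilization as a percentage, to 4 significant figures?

59.58 %

t_tx = L/R = 9760/100000000 = 9.76e-05 s.
t_prop = 6720/2.03e+08 = 3.31034e-05 s; RTT = 6.62069e-05 s.
Cycle = t_tx + RTT = 0.000163807 s.
Utilization = t_tx / cycle = 9.76e-05/0.000163807 = 59.58 %.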